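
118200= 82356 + 35844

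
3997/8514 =3997/8514 = 0.47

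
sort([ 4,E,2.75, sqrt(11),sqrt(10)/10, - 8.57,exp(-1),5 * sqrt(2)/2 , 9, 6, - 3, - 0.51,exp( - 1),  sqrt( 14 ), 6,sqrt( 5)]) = [ - 8.57 ,- 3, - 0.51,sqrt( 10) /10,exp(- 1 ), exp( - 1 ),sqrt( 5 ),E,2.75,sqrt( 11), 5*sqrt(2) /2,sqrt(14 ),4,6 , 6,9]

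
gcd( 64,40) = 8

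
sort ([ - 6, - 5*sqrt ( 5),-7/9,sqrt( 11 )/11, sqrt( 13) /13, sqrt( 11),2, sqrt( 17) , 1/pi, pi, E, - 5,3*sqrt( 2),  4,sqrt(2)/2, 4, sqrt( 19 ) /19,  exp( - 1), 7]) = [-5*sqrt( 5), - 6, - 5 , - 7/9,sqrt( 19)/19,  sqrt( 13)/13,sqrt( 11 ) /11, 1/pi, exp( - 1), sqrt( 2)/2,2,  E,pi,  sqrt( 11),  4,4 , sqrt(17 ),  3*sqrt ( 2 ), 7]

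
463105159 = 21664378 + 441440781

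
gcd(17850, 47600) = 5950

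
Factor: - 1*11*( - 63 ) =693 =3^2*7^1  *  11^1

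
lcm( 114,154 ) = 8778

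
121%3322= 121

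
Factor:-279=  - 3^2*  31^1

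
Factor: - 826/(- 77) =118/11 = 2^1*11^(-1 )*59^1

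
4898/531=9 + 119/531=9.22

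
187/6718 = 187/6718 =0.03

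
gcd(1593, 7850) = 1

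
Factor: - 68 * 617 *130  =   - 5454280 = -2^3*5^1 *13^1*17^1*617^1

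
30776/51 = 603 + 23/51 = 603.45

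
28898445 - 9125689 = 19772756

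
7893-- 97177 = 105070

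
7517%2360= 437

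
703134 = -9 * (-78126 )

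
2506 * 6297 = 15780282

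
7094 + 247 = 7341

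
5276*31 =163556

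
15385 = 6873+8512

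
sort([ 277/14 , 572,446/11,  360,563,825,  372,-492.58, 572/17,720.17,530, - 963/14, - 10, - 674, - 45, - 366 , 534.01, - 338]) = [ - 674, - 492.58, - 366,-338, - 963/14 , - 45,-10,277/14 , 572/17,446/11,360,372,530,534.01,563, 572,720.17 , 825]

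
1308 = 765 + 543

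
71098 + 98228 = 169326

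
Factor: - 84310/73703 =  -2^1*5^1*7^( - 1 )*8431^1*10529^( -1 ) 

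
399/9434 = 399/9434 = 0.04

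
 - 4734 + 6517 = 1783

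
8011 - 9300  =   - 1289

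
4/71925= 4/71925= 0.00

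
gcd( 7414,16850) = 674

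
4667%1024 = 571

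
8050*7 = 56350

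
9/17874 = 1/1986 = 0.00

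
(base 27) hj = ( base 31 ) fd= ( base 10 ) 478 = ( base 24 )JM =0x1de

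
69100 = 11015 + 58085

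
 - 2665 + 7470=4805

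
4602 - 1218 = 3384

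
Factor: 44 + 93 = 137 = 137^1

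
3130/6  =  521 + 2/3 = 521.67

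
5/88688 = 5/88688=0.00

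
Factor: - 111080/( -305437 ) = 2^3 * 5^1*11^(  -  1)*2777^1*27767^(  -  1) 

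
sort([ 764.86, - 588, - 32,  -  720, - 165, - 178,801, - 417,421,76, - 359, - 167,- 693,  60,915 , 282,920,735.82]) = [ - 720, - 693, - 588, - 417, - 359  , - 178,  -  167, - 165, - 32,  60, 76, 282,421,735.82, 764.86, 801,915,920 ] 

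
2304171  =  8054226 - 5750055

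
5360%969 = 515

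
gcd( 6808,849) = 1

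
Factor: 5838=2^1 * 3^1*7^1  *  139^1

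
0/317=0 = 0.00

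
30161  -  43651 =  - 13490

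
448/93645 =448/93645 = 0.00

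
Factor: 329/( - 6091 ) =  - 7^1 * 47^1*6091^( - 1)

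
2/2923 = 2/2923=0.00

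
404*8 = 3232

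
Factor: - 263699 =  - 37^1*7127^1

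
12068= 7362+4706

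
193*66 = 12738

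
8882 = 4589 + 4293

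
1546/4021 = 1546/4021 = 0.38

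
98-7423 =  - 7325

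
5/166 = 5/166  =  0.03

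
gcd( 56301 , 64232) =7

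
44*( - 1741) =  - 76604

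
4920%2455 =10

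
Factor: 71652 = 2^2*3^1*7^1*  853^1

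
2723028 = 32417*84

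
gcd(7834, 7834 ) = 7834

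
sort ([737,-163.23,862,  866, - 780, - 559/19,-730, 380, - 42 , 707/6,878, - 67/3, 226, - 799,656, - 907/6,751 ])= [ - 799,  -  780, - 730,-163.23,-907/6, - 42,- 559/19, - 67/3,707/6, 226,380, 656,737,751,862,866,878 ] 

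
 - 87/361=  - 87/361 = - 0.24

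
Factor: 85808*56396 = 2^6*23^1*31^1*173^1*613^1 = 4839227968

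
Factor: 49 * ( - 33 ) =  -3^1*7^2*11^1 = - 1617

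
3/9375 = 1/3125  =  0.00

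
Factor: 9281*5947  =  55194107 = 19^1 * 313^1*9281^1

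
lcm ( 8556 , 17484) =402132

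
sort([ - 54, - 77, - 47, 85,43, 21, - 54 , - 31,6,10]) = [ - 77, - 54, - 54, - 47, - 31,  6, 10, 21,  43,85 ]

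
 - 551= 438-989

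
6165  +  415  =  6580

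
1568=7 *224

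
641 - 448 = 193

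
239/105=2 + 29/105 = 2.28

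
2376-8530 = -6154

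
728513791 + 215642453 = 944156244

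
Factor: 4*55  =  220 = 2^2*5^1*11^1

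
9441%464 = 161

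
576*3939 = 2268864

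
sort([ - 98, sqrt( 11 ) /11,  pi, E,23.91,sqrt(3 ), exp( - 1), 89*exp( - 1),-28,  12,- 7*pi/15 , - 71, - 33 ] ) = [ - 98 , - 71, - 33, - 28 , - 7 * pi/15, sqrt (11) /11, exp( - 1),sqrt( 3)  ,  E, pi,12, 23.91, 89 * exp( - 1 ) ]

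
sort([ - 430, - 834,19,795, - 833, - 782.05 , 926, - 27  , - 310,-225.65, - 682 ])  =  [ - 834, - 833, - 782.05, - 682, - 430, - 310, - 225.65, - 27,19,795,926] 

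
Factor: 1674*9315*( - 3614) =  - 56354222340 = - 2^2*3^7*5^1*13^1*23^1*31^1*139^1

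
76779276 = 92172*833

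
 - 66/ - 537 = 22/179=0.12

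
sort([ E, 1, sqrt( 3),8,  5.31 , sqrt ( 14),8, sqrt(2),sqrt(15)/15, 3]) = [sqrt( 15)/15, 1,sqrt(2 ),sqrt( 3), E,3,sqrt( 14), 5.31,8 , 8 ] 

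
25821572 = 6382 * 4046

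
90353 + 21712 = 112065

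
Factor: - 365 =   -  5^1*73^1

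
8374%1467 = 1039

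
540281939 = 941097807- 400815868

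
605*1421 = 859705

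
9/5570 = 9/5570 = 0.00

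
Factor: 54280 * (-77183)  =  - 4189493240  =  - 2^3*5^1*23^1*59^1*79^1*977^1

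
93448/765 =122 + 118/765 = 122.15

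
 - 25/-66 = 25/66 = 0.38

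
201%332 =201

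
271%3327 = 271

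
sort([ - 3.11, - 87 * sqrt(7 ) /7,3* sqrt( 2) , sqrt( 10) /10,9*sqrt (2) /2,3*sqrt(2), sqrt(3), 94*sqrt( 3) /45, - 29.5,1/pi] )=[ - 87*sqrt(7) /7,-29.5, - 3.11 , sqrt (10 )/10,1/pi , sqrt( 3),94*sqrt( 3) /45,3*sqrt( 2), 3 *sqrt( 2),9*sqrt( 2)/2]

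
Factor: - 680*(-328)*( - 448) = -99921920 = -2^12*5^1*7^1*17^1*41^1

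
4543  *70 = 318010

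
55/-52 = -2 + 49/52  =  -  1.06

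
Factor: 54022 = 2^1 * 27011^1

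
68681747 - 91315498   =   - 22633751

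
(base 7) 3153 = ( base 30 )176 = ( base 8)2134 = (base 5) 13431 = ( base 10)1116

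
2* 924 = 1848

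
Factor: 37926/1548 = 49/2=2^( - 1)* 7^2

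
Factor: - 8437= - 11^1*13^1*59^1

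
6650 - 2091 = 4559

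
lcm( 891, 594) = 1782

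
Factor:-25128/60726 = - 2^2 * 3^1* 29^( - 1) = -12/29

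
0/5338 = 0 = 0.00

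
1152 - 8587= - 7435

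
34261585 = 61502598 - 27241013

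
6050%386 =260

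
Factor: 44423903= 149^1*397^1*751^1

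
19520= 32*610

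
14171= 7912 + 6259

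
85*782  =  66470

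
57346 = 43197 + 14149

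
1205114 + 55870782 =57075896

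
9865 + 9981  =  19846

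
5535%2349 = 837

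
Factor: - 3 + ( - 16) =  - 19^1= - 19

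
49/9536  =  49/9536 = 0.01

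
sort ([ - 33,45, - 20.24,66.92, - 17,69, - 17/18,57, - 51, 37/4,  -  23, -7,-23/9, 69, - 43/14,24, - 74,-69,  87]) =[ - 74 , - 69, - 51, - 33, - 23, - 20.24,-17, - 7, - 43/14, -23/9 , - 17/18,  37/4,24, 45,57 , 66.92,69 , 69 , 87]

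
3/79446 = 1/26482 = 0.00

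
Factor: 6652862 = 2^1 *3326431^1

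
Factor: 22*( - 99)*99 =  - 2^1  *3^4*11^3 = - 215622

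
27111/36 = 9037/12 = 753.08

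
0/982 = 0 = 0.00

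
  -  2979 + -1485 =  - 4464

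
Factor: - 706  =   - 2^1*353^1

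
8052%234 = 96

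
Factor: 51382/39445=2^1*5^( - 1 ) * 7^( - 3 )* 1117^1 = 2234/1715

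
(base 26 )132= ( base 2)1011110100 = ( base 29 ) Q2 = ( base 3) 1001000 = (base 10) 756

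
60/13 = 4 + 8/13 = 4.62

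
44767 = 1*44767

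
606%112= 46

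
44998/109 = 412 + 90/109 = 412.83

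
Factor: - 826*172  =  - 2^3*7^1*43^1*59^1 = - 142072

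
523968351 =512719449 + 11248902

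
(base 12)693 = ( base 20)28F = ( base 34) sn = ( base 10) 975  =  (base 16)3cf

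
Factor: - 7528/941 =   -  8 = - 2^3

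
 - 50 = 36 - 86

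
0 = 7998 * 0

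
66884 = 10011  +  56873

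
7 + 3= 10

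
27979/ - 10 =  -27979/10 = - 2797.90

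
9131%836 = 771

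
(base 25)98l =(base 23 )B14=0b1011011010110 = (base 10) 5846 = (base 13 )2879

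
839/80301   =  839/80301 = 0.01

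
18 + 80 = 98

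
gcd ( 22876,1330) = 266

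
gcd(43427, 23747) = 1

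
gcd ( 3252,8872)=4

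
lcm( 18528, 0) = 0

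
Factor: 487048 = 2^3*23^1*2647^1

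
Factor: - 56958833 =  - 23^1*83^1*29837^1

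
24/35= 24/35 = 0.69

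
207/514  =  207/514= 0.40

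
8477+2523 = 11000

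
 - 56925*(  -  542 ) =30853350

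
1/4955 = 1/4955 = 0.00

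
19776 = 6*3296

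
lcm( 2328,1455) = 11640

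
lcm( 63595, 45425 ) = 317975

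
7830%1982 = 1884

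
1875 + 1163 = 3038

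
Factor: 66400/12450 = 2^4*3^( - 1 )= 16/3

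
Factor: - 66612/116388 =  - 3^( - 1 )*7^1*13^1*53^( -1) = -91/159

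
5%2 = 1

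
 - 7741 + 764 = - 6977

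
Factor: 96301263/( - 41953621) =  - 3^1  *  89^( - 1) * 471389^(-1)*32100421^1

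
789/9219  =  263/3073 = 0.09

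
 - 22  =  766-788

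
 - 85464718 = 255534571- 340999289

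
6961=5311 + 1650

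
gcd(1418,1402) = 2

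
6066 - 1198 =4868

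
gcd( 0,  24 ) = 24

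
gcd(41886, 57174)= 78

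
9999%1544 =735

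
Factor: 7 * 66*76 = 35112 = 2^3 *3^1*7^1*11^1* 19^1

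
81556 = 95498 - 13942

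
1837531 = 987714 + 849817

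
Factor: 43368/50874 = 52/61 = 2^2*13^1*61^( -1 ) 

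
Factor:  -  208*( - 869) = 2^4*11^1*13^1 * 79^1 = 180752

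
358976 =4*89744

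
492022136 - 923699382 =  - 431677246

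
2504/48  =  313/6 = 52.17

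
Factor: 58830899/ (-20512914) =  -2^ ( - 1)*3^ ( - 1)*17^( -1) * 173^1*201107^( - 1)*340063^1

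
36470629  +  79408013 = 115878642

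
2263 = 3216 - 953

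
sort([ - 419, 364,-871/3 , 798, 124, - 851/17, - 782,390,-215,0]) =[ - 782,-419, -871/3,-215,-851/17, 0, 124,  364 , 390, 798]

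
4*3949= 15796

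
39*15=585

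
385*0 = 0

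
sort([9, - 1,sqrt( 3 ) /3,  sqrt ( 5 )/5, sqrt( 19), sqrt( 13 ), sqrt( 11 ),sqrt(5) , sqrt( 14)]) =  [ - 1 , sqrt( 5 )/5, sqrt ( 3 )/3, sqrt( 5),  sqrt ( 11),sqrt (13 ), sqrt( 14), sqrt( 19)  ,  9]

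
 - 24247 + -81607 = -105854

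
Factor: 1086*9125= 2^1*3^1*5^3*73^1*181^1 = 9909750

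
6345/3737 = 1 + 2608/3737 = 1.70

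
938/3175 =938/3175 = 0.30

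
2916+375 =3291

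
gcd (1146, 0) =1146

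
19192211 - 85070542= - 65878331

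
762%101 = 55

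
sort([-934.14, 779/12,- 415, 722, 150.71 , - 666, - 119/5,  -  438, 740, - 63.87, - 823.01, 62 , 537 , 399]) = [-934.14,-823.01, - 666, - 438, - 415, - 63.87, - 119/5, 62,  779/12,150.71, 399, 537 , 722,740]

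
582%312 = 270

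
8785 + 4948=13733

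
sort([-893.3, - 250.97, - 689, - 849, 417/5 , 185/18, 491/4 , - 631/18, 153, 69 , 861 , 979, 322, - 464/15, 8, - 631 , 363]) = [ - 893.3,- 849 , - 689 ,  -  631, - 250.97, - 631/18, - 464/15,  8, 185/18, 69, 417/5 , 491/4 , 153 , 322,363, 861 , 979]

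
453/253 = 1 + 200/253 = 1.79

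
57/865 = 57/865 = 0.07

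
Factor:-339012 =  - 2^2 *3^3 * 43^1 * 73^1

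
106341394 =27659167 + 78682227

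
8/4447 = 8/4447 = 0.00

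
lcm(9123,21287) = 63861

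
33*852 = 28116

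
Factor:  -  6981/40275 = -13/75= - 3^( - 1) * 5^( - 2) * 13^1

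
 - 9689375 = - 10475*925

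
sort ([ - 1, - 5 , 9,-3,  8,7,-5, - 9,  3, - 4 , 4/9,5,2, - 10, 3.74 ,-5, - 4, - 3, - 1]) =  [ - 10,-9, - 5,-5, -5, - 4, - 4, - 3, - 3, - 1,-1, 4/9, 2, 3, 3.74,5,  7, 8,9 ] 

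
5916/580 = 51/5  =  10.20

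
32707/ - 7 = -4673 + 4/7 = - 4672.43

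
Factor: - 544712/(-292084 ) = 2^1*7^1*13^(-1)*41^ ( - 1 )*71^1 = 994/533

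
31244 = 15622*2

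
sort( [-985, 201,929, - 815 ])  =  [  -  985,-815, 201,929]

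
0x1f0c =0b1111100001100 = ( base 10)7948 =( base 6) 100444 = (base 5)223243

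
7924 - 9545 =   -  1621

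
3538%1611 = 316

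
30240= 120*252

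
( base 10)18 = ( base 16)12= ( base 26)I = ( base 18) 10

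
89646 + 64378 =154024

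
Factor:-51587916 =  - 2^2*3^1*37^1*116189^1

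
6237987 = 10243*609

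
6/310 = 3/155 =0.02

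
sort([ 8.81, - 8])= [ - 8,8.81] 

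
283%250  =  33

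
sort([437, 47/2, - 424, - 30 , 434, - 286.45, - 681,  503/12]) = [-681, -424, - 286.45,  -  30 , 47/2, 503/12,434, 437 ]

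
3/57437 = 3/57437 =0.00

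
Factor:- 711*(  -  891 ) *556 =2^2 * 3^6*11^1*79^1 * 139^1 = 352226556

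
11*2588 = 28468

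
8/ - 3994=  - 4/1997= - 0.00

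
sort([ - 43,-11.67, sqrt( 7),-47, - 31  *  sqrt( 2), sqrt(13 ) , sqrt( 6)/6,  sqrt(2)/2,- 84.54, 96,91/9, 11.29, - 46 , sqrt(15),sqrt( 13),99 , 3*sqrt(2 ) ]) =[ - 84.54, - 47, - 46, - 31*sqrt (2 ), - 43, - 11.67, sqrt(6 )/6, sqrt (2)/2,sqrt ( 7),sqrt( 13),sqrt(13 ),sqrt(15), 3 *sqrt(2), 91/9,11.29,  96, 99] 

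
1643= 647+996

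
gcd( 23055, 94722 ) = 3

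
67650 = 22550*3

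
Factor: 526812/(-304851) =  - 572/331 = -  2^2*11^1*13^1*331^( - 1 )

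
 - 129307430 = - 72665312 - 56642118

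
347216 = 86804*4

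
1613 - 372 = 1241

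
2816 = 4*704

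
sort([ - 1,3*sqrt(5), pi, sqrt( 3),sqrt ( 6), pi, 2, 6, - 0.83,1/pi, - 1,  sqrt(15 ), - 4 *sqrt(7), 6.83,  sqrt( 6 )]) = [ - 4  *sqrt(7), - 1, - 1, - 0.83,1/pi, sqrt(3), 2, sqrt( 6), sqrt(6 ), pi, pi,sqrt(15), 6,3*sqrt( 5),  6.83] 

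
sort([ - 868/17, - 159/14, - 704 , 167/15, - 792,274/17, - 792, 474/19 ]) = [ - 792, - 792, - 704, - 868/17, - 159/14,167/15,274/17,474/19 ] 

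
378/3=126 = 126.00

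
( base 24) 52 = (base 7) 233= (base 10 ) 122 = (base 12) a2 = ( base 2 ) 1111010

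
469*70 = 32830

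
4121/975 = 4 + 17/75   =  4.23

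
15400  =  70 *220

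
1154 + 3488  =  4642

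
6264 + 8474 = 14738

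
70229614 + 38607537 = 108837151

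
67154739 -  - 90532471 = 157687210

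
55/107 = 55/107 = 0.51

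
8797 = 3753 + 5044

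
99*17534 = 1735866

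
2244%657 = 273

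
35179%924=67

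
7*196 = 1372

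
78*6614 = 515892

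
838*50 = 41900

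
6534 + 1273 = 7807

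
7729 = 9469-1740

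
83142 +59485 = 142627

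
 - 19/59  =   - 1 + 40/59 = - 0.32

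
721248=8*90156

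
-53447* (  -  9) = 481023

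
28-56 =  - 28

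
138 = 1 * 138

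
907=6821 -5914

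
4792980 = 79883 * 60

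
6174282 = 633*9754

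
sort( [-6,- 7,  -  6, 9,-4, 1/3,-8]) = [  -  8,-7 ,  -  6, - 6, - 4,1/3,9]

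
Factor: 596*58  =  2^3*29^1*149^1 = 34568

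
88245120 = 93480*944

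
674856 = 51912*13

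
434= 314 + 120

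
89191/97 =89191/97 = 919.49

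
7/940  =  7/940 = 0.01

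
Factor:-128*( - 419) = 2^7*419^1 = 53632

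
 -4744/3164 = - 1186/791  =  -1.50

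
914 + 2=916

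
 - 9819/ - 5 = 9819/5 = 1963.80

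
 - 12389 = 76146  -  88535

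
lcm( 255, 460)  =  23460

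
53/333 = 53/333 = 0.16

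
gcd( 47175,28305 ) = 9435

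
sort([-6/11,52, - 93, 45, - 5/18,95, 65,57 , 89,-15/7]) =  [ - 93,-15/7, - 6/11, - 5/18,45,52,57,65,89,  95] 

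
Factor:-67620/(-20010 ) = 98/29=2^1 * 7^2*29^( - 1 )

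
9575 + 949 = 10524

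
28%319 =28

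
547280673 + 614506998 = 1161787671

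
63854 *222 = 14175588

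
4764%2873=1891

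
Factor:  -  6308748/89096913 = -2^2*31^1*47^( - 1) * 5653^1*210631^( - 1 ) = - 700972/9899657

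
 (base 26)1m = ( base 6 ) 120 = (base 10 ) 48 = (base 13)39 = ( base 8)60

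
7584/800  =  9 + 12/25 = 9.48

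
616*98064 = 60407424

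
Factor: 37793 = 7^1*5399^1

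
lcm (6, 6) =6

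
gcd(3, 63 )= 3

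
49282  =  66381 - 17099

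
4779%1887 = 1005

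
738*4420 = 3261960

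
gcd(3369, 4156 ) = 1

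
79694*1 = 79694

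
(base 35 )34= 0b1101101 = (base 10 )109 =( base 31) 3g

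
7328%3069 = 1190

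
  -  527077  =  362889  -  889966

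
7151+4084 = 11235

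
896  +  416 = 1312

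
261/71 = 3 + 48/71 = 3.68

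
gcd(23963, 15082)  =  1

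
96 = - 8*(  -  12)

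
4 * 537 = 2148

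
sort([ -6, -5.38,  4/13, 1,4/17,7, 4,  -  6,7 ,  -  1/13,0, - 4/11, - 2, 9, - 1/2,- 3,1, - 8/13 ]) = [ - 6 , - 6, - 5.38, - 3, - 2,-8/13, -1/2, - 4/11 , - 1/13,0, 4/17,4/13,1, 1,4,7,7, 9] 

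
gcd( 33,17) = 1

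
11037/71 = 155 + 32/71 = 155.45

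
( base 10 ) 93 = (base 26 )3f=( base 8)135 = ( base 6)233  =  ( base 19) 4H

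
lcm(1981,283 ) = 1981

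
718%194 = 136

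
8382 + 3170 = 11552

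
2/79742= 1/39871 = 0.00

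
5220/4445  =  1044/889 = 1.17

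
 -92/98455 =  - 92/98455  =  -0.00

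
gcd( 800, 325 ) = 25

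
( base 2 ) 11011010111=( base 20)47b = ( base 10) 1751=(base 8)3327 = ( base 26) 2F9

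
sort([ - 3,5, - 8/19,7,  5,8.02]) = [ - 3,-8/19,5, 5, 7,8.02] 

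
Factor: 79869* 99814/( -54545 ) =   -  7972044366/54545= -2^1*3^1*5^( - 1)*11^1*13^1 *79^1*337^1*349^1*10909^( - 1 )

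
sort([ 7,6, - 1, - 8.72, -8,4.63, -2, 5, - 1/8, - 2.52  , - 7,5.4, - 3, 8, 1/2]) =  [ - 8.72, - 8, -7, - 3,-2.52,-2, - 1, - 1/8, 1/2,4.63, 5, 5.4,  6,  7, 8]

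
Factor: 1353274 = 2^1*13^1*23^1*31^1*73^1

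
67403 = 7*9629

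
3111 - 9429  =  -6318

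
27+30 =57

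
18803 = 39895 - 21092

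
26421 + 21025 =47446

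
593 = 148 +445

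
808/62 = 404/31 = 13.03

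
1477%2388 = 1477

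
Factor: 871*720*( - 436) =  - 2^6*3^2*5^1*13^1*67^1*109^1  =  - 273424320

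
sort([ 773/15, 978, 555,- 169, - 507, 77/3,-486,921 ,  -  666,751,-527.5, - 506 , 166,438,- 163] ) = [  -  666,-527.5,-507 , - 506 , - 486,  -  169, - 163 , 77/3,773/15, 166,  438,  555,751 , 921, 978]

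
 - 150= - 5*30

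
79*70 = 5530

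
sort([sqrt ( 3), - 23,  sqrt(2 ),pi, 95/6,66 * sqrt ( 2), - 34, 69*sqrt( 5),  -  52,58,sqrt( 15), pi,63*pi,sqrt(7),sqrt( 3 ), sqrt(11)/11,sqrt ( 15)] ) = [ - 52, - 34,-23,  sqrt(11) /11, sqrt( 2), sqrt (3),sqrt(3),sqrt( 7) , pi,pi,sqrt( 15 ), sqrt ( 15),95/6,58,66*sqrt( 2),69* sqrt (5),63*pi] 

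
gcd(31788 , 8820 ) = 36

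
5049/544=297/32  =  9.28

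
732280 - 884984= -152704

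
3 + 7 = 10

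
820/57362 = 410/28681 = 0.01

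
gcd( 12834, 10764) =414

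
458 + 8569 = 9027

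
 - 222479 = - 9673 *23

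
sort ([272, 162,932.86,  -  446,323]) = [-446,162, 272,  323, 932.86]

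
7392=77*96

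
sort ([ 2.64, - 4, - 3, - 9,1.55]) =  [ - 9, - 4,-3,1.55,2.64] 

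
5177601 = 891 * 5811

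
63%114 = 63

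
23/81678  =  23/81678 = 0.00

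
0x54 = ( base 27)33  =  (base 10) 84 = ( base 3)10010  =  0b1010100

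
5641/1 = 5641= 5641.00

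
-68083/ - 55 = 1237  +  48/55 = 1237.87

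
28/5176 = 7/1294  =  0.01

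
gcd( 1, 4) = 1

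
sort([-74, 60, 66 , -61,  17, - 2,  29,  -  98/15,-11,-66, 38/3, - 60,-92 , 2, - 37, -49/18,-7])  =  [ - 92 , - 74 , - 66, - 61, - 60, - 37, - 11, - 7 ,- 98/15, - 49/18, - 2, 2, 38/3, 17,29,60,66]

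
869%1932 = 869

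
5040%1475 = 615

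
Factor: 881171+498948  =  13^1*106163^1 = 1380119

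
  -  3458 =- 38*91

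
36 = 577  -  541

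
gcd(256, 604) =4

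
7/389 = 7/389= 0.02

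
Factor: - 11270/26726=-5^1*7^1*83^( - 1)= - 35/83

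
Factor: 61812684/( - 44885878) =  - 2^1*3^2 * 23^1* 269^( - 1)*74653^1*83431^ ( - 1) = - 30906342/22442939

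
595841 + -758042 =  - 162201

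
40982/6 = 6830+1/3 = 6830.33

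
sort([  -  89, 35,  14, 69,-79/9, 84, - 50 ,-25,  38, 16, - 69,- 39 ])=[- 89, - 69, -50,-39,-25,  -  79/9, 14, 16, 35,38,69, 84]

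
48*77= 3696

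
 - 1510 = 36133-37643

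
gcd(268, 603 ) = 67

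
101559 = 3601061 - 3499502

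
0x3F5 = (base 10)1013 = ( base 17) 38A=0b1111110101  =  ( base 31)11l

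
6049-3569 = 2480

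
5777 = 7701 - 1924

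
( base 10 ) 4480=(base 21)A37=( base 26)6G8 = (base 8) 10600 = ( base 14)18c0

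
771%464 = 307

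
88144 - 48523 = 39621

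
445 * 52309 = 23277505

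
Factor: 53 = 53^1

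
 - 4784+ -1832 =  - 6616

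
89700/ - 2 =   -  44850/1 = -44850.00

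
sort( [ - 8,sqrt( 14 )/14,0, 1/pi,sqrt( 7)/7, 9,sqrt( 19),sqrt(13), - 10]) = [-10,-8,0,sqrt( 14 )/14, 1/pi,sqrt (7 )/7, sqrt( 13),sqrt( 19),9]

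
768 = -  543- - 1311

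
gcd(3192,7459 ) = 1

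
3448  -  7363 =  - 3915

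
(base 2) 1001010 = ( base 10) 74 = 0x4a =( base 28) 2i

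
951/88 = 10 + 71/88 = 10.81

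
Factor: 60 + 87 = 147 = 3^1*7^2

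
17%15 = 2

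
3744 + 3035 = 6779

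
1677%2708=1677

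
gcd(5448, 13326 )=6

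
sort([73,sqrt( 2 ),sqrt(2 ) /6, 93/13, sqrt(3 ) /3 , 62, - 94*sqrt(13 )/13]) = [ -94*sqrt( 13 ) /13,sqrt(2) /6, sqrt (3 ) /3,sqrt( 2 ), 93/13,  62, 73]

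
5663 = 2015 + 3648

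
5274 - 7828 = - 2554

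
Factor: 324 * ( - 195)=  - 63180 = - 2^2*3^5 * 5^1 * 13^1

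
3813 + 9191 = 13004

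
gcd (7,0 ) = 7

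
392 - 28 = 364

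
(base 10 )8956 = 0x22FC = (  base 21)K6A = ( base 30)9sg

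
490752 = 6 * 81792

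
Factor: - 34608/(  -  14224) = 3^1*103^1*127^( - 1) = 309/127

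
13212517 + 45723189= 58935706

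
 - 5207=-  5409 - -202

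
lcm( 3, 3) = 3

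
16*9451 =151216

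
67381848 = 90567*744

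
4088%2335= 1753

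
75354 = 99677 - 24323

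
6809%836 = 121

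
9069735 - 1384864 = 7684871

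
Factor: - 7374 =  - 2^1*3^1*1229^1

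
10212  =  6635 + 3577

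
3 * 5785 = 17355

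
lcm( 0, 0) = 0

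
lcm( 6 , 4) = 12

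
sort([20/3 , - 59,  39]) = [ - 59,20/3,39] 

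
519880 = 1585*328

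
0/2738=0 = 0.00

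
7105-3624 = 3481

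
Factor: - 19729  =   - 109^1*181^1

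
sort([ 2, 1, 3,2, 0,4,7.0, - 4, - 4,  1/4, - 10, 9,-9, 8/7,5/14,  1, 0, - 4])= [  -  10,-9,  -  4,-4,-4,0,0,1/4,5/14, 1, 1, 8/7, 2, 2, 3, 4,7.0, 9]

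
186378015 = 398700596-212322581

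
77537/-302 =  - 77537/302 = - 256.75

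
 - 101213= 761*( - 133)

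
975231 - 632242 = 342989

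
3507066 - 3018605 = 488461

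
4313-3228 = 1085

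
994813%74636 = 24545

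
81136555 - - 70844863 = 151981418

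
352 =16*22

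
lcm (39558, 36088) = 2057016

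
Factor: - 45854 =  - 2^1*101^1*227^1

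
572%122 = 84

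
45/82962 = 5/9218 = 0.00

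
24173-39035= -14862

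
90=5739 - 5649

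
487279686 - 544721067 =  - 57441381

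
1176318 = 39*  30162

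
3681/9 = 409 = 409.00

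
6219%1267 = 1151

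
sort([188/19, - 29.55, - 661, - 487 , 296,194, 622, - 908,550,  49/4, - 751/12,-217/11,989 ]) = [-908, - 661, - 487, - 751/12, - 29.55, - 217/11,188/19,49/4, 194,  296 , 550,622, 989]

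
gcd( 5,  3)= 1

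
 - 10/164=  -  1+77/82 = - 0.06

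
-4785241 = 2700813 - 7486054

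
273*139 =37947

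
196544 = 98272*2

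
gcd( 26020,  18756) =4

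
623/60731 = 623/60731= 0.01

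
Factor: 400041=3^2 * 44449^1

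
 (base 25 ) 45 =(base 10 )105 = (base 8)151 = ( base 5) 410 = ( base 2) 1101001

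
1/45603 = 1/45603 = 0.00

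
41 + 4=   45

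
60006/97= 618 + 60/97 = 618.62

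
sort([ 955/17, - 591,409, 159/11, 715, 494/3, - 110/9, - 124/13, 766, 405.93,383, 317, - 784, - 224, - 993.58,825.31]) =[ - 993.58, - 784, - 591, - 224, - 110/9, - 124/13, 159/11, 955/17, 494/3,317, 383, 405.93 , 409,715, 766, 825.31]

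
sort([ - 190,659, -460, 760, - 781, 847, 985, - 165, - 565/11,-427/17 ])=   [ - 781, - 460, - 190, - 165, - 565/11, - 427/17,659, 760,  847, 985] 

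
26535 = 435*61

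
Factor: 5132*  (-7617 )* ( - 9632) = 376519156608=2^7  *3^1 *7^1*43^1*1283^1 * 2539^1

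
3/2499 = 1/833 = 0.00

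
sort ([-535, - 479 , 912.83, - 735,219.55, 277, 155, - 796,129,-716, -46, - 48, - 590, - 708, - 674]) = [  -  796, - 735,-716, - 708, - 674,- 590, - 535, - 479, - 48, - 46,129, 155,219.55, 277, 912.83]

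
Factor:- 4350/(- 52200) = 2^(  -  2 )*3^( - 1) =1/12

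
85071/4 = 85071/4 = 21267.75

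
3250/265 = 650/53 =12.26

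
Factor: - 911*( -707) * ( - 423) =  - 3^2*7^1*47^1*101^1*911^1 = - 272444571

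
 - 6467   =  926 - 7393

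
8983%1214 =485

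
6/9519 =2/3173 =0.00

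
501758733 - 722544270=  - 220785537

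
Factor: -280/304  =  -2^( - 1)*5^1*7^1* 19^( - 1 ) = - 35/38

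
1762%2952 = 1762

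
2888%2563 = 325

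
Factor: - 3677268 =-2^2*3^1*7^1*43777^1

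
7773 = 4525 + 3248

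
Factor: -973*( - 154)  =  149842  =  2^1*7^2*11^1*139^1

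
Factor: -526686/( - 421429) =2^1*3^1*23^( - 1)*41^1*73^( - 1)*251^( - 1)*2141^1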